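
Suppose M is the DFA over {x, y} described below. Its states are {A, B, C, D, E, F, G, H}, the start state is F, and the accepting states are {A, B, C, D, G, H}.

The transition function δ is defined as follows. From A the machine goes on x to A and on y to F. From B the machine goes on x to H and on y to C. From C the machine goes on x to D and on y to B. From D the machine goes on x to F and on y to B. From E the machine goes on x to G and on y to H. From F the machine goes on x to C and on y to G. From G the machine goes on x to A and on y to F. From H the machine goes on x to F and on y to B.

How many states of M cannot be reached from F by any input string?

1

BFS from F reaches {A, B, C, D, F, G, H}; the 1 state(s) E are never visited.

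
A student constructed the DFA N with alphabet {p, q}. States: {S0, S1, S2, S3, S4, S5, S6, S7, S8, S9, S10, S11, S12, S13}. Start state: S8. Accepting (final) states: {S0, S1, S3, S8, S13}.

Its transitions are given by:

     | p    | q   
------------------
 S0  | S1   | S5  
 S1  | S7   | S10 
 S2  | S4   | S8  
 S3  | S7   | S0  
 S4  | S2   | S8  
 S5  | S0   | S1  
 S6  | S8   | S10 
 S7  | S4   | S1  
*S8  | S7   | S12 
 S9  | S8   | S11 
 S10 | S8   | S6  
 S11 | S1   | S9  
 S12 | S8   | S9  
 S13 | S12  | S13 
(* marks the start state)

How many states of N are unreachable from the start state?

4

BFS from S8 reaches {S1, S2, S4, S6, S7, S8, S9, S10, S11, S12}; the 4 state(s) S0, S3, S5, S13 are never visited.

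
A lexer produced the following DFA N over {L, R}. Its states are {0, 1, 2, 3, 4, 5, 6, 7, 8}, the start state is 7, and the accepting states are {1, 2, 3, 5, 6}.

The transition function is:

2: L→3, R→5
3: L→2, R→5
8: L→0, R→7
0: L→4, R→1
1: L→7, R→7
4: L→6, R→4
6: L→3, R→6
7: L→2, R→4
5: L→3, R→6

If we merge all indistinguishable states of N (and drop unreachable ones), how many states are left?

2

Reachable states from the start: {2,3,4,5,6,7}. Unreachable: {0,1,8} — drop them.
Initial partition by acceptance: {2,3,5,6} | {4,7}.
Stable partition: {2,3,5,6} | {4,7} — 2 equivalence classes.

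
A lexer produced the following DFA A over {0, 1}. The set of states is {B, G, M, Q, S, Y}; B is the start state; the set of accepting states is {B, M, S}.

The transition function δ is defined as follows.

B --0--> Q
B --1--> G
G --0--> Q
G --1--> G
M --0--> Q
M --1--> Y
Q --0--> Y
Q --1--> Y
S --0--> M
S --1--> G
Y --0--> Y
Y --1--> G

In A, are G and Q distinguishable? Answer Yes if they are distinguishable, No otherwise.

No

Reachable states from the start: {B,G,Q,Y}. Unreachable: {M,S} — drop them.
P0 = {B} | {G,Q,Y}.
The partition is now stable with 2 blocks: {B} | {G,Q,Y}.
G and Q lie in the same block of the stable partition, so they are equivalent — no string distinguishes them.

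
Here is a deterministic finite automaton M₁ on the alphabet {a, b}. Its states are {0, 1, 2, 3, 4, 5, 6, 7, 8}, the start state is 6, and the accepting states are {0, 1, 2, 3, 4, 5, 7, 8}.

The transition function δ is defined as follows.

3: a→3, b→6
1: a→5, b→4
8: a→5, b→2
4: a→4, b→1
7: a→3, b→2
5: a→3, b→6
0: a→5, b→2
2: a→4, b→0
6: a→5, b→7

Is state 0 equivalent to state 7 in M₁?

Yes

First remove the unreachable states {8}; 8 states remain.
P0 = {0,1,2,3,4,5,7} | {6}.
Split {0,1,2,3,4,5,7} by δ(·,b) → {0,1,2,4,7} and {3,5}.
On input a, block {0,1,2,4,7} splits into {0,1,7} and {2,4}.
No further refinement is possible. Final partition (4 blocks): {0,1,7} | {6} | {3,5} | {2,4}.
0 and 7 lie in the same block of the stable partition, so they are equivalent — no string distinguishes them.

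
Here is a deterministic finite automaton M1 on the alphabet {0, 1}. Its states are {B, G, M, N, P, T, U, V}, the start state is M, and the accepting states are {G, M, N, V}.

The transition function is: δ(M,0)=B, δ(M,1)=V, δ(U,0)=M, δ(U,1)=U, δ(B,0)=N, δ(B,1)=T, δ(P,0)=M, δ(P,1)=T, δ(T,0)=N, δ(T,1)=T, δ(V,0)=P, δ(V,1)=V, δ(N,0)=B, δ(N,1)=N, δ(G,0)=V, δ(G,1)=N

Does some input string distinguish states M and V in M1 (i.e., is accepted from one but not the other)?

No

First remove the unreachable states {G,U}; 6 states remain.
P0 = {M,N,V} | {B,P,T}.
Stable partition: {M,N,V} | {B,P,T} — 2 equivalence classes.
M and V lie in the same block of the stable partition, so they are equivalent — no string distinguishes them.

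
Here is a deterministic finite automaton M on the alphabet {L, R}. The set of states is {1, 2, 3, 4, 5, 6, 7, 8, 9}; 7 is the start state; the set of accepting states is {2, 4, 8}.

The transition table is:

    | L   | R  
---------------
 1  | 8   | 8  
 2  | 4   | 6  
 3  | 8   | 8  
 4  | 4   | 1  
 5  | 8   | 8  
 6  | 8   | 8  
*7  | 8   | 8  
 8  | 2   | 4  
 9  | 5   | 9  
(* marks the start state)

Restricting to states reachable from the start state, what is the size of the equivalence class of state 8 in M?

1

Reachable states from the start: {1,2,4,6,7,8}. Unreachable: {3,5,9} — drop them.
Initial partition by acceptance: {2,4,8} | {1,6,7}.
Split {2,4,8} by δ(·,R) → {2,4} and {8}.
The partition is now stable with 3 blocks: {2,4} | {1,6,7} | {8}.
State 8 belongs to the block {8}, which has 1 states.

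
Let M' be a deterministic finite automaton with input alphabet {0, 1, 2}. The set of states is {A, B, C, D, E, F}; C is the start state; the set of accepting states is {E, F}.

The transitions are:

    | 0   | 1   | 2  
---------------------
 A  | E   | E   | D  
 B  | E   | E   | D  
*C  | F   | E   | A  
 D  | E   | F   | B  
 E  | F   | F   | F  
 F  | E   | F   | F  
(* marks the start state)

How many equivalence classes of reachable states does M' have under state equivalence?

Initial partition by acceptance: {E,F} | {A,B,C,D}.
Stable partition: {E,F} | {A,B,C,D} — 2 equivalence classes.

2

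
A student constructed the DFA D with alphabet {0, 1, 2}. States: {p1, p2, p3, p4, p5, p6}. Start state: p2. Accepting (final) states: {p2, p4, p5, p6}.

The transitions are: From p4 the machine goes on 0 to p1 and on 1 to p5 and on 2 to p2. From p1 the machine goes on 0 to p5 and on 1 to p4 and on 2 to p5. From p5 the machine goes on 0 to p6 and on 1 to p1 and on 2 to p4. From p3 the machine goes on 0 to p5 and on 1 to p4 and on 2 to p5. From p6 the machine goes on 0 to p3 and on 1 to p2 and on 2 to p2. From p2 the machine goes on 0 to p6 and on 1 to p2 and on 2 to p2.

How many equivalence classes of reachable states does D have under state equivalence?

5

All states are reachable from the start state.
Start with accepting vs non-accepting: {p2,p4,p5,p6} | {p1,p3}.
Split {p2,p4,p5,p6} by δ(·,0) → {p2,p5} and {p4,p6}.
Refine {p2,p5} on symbol 1: members go to different blocks, giving {p2} and {p5}.
On input 1, block {p4,p6} splits into {p4} and {p6}.
Stable partition: {p2} | {p1,p3} | {p4} | {p5} | {p6} — 5 equivalence classes.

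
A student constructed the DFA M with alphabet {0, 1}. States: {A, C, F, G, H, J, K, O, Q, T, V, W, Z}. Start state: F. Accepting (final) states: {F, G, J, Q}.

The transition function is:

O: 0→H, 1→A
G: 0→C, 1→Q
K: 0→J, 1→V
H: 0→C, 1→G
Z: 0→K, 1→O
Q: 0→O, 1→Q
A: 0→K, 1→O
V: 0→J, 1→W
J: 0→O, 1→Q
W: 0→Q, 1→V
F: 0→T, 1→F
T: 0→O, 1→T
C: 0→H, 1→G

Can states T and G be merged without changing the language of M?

No

States {Z} cannot be reached from the start state, so discard them.
Initial partition by acceptance: {F,G,J,Q} | {A,C,H,K,O,T,V,W}.
On input 0, block {A,C,H,K,O,T,V,W} splits into {A,C,H,O,T} and {K,V,W}.
On input 0, block {A,C,H,O,T} splits into {C,H,O,T} and {A}.
Refine {C,H,O,T} on symbol 1: members go to different blocks, giving {C,H} and {O} and {T}.
On input 0, block {F,G,J,Q} splits into {J,Q} and {G} and {F}.
The partition is now stable with 8 blocks: {J,Q} | {C,H} | {K,V,W} | {A} | {O} | {T} | {G} | {F}.
T and G end up in different blocks, so they are distinguishable. For instance, the string 'ε' is accepted from only G.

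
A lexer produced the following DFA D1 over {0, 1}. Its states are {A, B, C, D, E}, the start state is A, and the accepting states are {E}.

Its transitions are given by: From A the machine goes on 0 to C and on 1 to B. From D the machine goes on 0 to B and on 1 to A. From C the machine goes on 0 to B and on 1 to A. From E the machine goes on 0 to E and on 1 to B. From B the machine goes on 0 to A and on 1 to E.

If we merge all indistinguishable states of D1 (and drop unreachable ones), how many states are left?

First remove the unreachable states {D}; 4 states remain.
P0 = {E} | {A,B,C}.
On input 1, block {A,B,C} splits into {A,C} and {B}.
On input 0, block {A,C} splits into {A} and {C}.
No further refinement is possible. Final partition (4 blocks): {E} | {A} | {B} | {C}.

4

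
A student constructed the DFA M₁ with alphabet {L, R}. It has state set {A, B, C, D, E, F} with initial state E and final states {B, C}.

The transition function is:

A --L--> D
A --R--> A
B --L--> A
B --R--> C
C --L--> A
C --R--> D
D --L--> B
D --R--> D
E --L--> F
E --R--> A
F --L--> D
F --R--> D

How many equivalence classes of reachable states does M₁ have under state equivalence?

Every state is reachable, so we keep all 6.
P0 = {B,C} | {A,D,E,F}.
On input R, block {B,C} splits into {B} and {C}.
On input L, block {A,D,E,F} splits into {A,E,F} and {D}.
On input L, block {A,E,F} splits into {A,F} and {E}.
On input R, block {A,F} splits into {A} and {F}.
The partition is now stable with 6 blocks: {B} | {A} | {C} | {D} | {E} | {F}.

6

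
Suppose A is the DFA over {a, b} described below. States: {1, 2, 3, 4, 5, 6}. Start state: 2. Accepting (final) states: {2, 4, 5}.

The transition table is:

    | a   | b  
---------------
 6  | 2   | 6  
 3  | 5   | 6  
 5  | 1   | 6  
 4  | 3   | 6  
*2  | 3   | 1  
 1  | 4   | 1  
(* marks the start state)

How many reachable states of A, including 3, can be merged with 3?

Every state is reachable, so we keep all 6.
Initial partition by acceptance: {2,4,5} | {1,3,6}.
No further refinement is possible. Final partition (2 blocks): {2,4,5} | {1,3,6}.
The equivalence class containing 3 is {1,3,6}, of size 3.

3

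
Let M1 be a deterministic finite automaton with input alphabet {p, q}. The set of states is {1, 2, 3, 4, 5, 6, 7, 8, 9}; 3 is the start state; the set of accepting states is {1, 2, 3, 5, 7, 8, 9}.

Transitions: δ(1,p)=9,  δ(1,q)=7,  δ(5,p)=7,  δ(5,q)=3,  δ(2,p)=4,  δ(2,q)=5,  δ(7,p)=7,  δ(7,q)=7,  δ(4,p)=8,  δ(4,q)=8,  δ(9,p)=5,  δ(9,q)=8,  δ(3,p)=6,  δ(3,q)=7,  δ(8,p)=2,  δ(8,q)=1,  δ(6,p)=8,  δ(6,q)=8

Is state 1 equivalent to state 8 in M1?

No

All states are reachable from the start state.
P0 = {1,2,3,5,7,8,9} | {4,6}.
Split {1,2,3,5,7,8,9} by δ(·,p) → {1,5,7,8,9} and {2,3}.
Refine {1,5,7,8,9} on symbol p: members go to different blocks, giving {1,5,7,9} and {8}.
Split {1,5,7,9} by δ(·,q) → {1,7} and {5} and {9}.
On input p, block {1,7} splits into {1} and {7}.
Refine {2,3} on symbol q: members go to different blocks, giving {2} and {3}.
Stable partition: {1} | {4,6} | {2} | {8} | {5} | {9} | {7} | {3} — 8 equivalence classes.
1 and 8 end up in different blocks, so they are distinguishable. For instance, the string 'pp' is accepted from only 1.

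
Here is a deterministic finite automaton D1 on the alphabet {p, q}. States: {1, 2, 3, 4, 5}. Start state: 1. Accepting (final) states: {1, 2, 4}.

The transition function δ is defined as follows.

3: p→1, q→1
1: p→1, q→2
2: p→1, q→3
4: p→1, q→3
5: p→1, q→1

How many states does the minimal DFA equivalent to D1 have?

3

States {4,5} cannot be reached from the start state, so discard them.
P0 = {1,2} | {3}.
Split {1,2} by δ(·,q) → {1} and {2}.
The partition is now stable with 3 blocks: {1} | {3} | {2}.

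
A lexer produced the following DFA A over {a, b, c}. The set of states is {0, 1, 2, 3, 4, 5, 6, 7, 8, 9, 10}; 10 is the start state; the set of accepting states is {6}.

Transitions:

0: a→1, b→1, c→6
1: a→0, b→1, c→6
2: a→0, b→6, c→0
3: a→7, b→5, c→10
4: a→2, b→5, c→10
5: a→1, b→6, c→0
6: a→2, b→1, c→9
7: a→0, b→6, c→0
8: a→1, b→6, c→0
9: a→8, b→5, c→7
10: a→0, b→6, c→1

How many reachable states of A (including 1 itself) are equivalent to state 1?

States {3,4} cannot be reached from the start state, so discard them.
Start with accepting vs non-accepting: {6} | {0,1,2,5,7,8,9,10}.
Refine {0,1,2,5,7,8,9,10} on symbol b: members go to different blocks, giving {2,5,7,8,10} and {0,1,9}.
On input a, block {0,1,9} splits into {0,1} and {9}.
No further refinement is possible. Final partition (4 blocks): {6} | {2,5,7,8,10} | {0,1} | {9}.
The equivalence class containing 1 is {0,1}, of size 2.

2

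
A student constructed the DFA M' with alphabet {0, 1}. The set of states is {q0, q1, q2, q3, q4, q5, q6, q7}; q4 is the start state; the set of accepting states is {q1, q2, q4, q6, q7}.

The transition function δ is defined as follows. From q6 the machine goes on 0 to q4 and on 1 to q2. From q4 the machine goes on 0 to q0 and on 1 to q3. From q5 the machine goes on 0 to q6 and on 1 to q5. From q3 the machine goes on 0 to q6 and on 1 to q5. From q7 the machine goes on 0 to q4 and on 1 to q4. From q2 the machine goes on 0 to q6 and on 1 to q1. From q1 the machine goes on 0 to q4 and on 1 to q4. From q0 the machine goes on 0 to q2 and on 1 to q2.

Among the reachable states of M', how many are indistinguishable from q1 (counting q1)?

Reachable states from the start: {q0,q1,q2,q3,q4,q5,q6}. Unreachable: {q7} — drop them.
P0 = {q1,q2,q4,q6} | {q0,q3,q5}.
Refine {q1,q2,q4,q6} on symbol 0: members go to different blocks, giving {q1,q2,q6} and {q4}.
Split {q1,q2,q6} by δ(·,0) → {q1,q6} and {q2}.
Split {q1,q6} by δ(·,1) → {q1} and {q6}.
Split {q0,q3,q5} by δ(·,0) → {q3,q5} and {q0}.
No further refinement is possible. Final partition (6 blocks): {q1} | {q3,q5} | {q4} | {q2} | {q6} | {q0}.
State q1 belongs to the block {q1}, which has 1 states.

1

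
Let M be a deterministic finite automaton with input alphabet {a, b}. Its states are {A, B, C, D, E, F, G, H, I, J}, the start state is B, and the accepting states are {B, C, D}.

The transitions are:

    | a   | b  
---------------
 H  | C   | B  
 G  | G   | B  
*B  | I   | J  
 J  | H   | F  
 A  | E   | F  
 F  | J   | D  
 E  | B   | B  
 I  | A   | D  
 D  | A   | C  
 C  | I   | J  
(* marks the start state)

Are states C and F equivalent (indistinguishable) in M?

No

Reachable states from the start: {A,B,C,D,E,F,H,I,J}. Unreachable: {G} — drop them.
Initial partition by acceptance: {B,C,D} | {A,E,F,H,I,J}.
Split {B,C,D} by δ(·,b) → {B,C} and {D}.
Refine {A,E,F,H,I,J} on symbol a: members go to different blocks, giving {A,F,I,J} and {E,H}.
Split {A,F,I,J} by δ(·,a) → {A,J} and {F,I}.
No further refinement is possible. Final partition (5 blocks): {B,C} | {A,J} | {D} | {E,H} | {F,I}.
C and F end up in different blocks, so they are distinguishable. For instance, the string 'ε' is accepted from only C.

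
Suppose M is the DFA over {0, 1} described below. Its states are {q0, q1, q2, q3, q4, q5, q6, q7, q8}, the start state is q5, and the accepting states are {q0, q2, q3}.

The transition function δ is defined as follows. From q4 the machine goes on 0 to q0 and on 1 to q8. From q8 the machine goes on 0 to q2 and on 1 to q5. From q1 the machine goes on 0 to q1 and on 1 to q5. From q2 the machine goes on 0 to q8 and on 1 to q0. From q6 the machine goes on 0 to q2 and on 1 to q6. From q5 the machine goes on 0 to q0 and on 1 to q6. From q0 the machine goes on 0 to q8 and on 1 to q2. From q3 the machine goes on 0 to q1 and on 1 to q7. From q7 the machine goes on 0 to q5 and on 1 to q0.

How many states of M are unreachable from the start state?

4

No path from q5 leads to q1, q3, q4, q7; the other 5 states are all reachable.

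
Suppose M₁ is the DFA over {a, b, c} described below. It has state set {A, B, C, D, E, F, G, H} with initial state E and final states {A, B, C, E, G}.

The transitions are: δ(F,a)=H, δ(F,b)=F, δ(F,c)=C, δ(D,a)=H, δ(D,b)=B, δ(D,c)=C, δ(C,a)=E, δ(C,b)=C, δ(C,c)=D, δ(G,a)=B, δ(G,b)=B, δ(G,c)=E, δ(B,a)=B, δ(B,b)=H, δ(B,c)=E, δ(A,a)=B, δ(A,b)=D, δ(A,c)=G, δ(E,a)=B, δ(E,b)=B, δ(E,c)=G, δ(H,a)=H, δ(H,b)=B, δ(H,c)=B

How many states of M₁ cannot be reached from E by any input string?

Starting at E and following transitions, the reachable set is {B, E, G, H}. That leaves A, C, D, F unreachable — 4 in total.

4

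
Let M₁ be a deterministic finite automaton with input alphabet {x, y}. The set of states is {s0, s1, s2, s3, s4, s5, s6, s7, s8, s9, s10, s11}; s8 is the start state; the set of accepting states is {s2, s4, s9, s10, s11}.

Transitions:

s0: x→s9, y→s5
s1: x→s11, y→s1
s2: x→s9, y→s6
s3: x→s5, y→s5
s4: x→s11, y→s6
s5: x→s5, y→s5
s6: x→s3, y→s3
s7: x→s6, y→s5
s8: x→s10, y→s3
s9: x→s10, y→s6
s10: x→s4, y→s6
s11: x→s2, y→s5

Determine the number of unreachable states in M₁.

BFS from s8 reaches {s2, s3, s4, s5, s6, s8, s9, s10, s11}; the 3 state(s) s0, s1, s7 are never visited.

3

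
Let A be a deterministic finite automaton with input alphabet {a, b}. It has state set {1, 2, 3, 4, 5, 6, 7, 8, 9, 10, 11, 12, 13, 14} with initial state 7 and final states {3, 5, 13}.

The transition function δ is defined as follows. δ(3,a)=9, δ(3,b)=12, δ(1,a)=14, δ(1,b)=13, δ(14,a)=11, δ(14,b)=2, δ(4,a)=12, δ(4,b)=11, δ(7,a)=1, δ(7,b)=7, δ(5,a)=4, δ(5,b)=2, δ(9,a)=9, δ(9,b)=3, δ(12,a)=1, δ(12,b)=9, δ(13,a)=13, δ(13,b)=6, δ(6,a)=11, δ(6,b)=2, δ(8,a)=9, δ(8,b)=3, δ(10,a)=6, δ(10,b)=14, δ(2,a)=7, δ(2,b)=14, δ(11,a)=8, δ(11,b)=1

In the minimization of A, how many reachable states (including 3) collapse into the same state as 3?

States {4,5,10} cannot be reached from the start state, so discard them.
P0 = {3,13} | {1,2,6,7,8,9,11,12,14}.
On input a, block {3,13} splits into {3} and {13}.
On input b, block {1,2,6,7,8,9,11,12,14} splits into {2,6,7,11,12,14} and {8,9} and {1}.
Refine {2,6,7,11,12,14} on symbol a: members go to different blocks, giving {2,6,14} and {7,12} and {11}.
Split {2,6,14} by δ(·,a) → {6,14} and {2}.
On input b, block {7,12} splits into {7} and {12}.
Stable partition: {3} | {6,14} | {13} | {8,9} | {1} | {7} | {11} | {2} | {12} — 9 equivalence classes.
State 3 belongs to the block {3}, which has 1 states.

1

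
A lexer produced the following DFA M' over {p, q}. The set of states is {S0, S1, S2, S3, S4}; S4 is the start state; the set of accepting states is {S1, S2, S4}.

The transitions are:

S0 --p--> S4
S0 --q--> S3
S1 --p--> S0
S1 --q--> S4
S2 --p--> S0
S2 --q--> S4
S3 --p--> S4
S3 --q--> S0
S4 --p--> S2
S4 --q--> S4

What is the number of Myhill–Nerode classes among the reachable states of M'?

3

Reachable states from the start: {S0,S2,S3,S4}. Unreachable: {S1} — drop them.
Start with accepting vs non-accepting: {S2,S4} | {S0,S3}.
Refine {S2,S4} on symbol p: members go to different blocks, giving {S2} and {S4}.
No further refinement is possible. Final partition (3 blocks): {S2} | {S0,S3} | {S4}.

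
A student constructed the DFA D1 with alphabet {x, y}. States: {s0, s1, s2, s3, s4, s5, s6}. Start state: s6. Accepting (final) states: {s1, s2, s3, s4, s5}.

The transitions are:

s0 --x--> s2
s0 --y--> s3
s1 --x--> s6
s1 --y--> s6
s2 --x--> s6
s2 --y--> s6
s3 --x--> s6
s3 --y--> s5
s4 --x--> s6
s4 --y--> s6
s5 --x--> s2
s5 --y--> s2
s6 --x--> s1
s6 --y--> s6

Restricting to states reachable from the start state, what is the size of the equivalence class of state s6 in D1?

Reachable states from the start: {s1,s6}. Unreachable: {s0,s2,s3,s4,s5} — drop them.
Start with accepting vs non-accepting: {s1} | {s6}.
The partition is now stable with 2 blocks: {s1} | {s6}.
State s6 belongs to the block {s6}, which has 1 states.

1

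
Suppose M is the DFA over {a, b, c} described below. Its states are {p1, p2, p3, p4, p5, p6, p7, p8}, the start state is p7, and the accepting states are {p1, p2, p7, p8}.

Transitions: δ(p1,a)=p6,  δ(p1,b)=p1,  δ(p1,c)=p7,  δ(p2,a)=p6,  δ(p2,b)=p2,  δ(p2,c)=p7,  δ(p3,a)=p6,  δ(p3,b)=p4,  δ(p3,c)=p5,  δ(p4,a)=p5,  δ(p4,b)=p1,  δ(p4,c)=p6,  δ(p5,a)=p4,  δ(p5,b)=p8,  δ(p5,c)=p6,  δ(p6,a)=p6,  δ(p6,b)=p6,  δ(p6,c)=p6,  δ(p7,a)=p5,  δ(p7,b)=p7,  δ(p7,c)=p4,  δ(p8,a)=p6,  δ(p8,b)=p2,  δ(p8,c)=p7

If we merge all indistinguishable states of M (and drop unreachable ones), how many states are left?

First remove the unreachable states {p3}; 7 states remain.
Start with accepting vs non-accepting: {p1,p2,p7,p8} | {p4,p5,p6}.
Refine {p1,p2,p7,p8} on symbol c: members go to different blocks, giving {p1,p2,p8} and {p7}.
On input b, block {p4,p5,p6} splits into {p4,p5} and {p6}.
The partition is now stable with 4 blocks: {p1,p2,p8} | {p4,p5} | {p7} | {p6}.

4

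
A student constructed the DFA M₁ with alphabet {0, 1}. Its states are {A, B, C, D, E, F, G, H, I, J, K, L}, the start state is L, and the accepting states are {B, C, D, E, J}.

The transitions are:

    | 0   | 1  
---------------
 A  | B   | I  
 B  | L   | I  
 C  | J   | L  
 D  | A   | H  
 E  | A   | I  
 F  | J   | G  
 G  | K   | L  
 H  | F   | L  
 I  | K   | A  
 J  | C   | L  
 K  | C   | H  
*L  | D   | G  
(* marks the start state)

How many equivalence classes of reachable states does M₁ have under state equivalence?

States {E} cannot be reached from the start state, so discard them.
P0 = {B,C,D,J} | {A,F,G,H,I,K,L}.
On input 0, block {B,C,D,J} splits into {B,D} and {C,J}.
Split {A,F,G,H,I,K,L} by δ(·,0) → {G,H,I} and {A,L} and {F,K}.
No further refinement is possible. Final partition (5 blocks): {B,D} | {G,H,I} | {C,J} | {A,L} | {F,K}.

5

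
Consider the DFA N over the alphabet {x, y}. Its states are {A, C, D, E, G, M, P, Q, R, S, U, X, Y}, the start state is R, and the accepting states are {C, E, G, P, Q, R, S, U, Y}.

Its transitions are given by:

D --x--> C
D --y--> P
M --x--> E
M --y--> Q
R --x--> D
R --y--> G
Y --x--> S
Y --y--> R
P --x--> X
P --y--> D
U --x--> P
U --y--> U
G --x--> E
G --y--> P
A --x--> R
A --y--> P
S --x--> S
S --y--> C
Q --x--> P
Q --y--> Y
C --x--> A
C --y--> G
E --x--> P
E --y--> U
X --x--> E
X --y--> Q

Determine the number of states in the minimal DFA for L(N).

8

First remove the unreachable states {M}; 12 states remain.
Initial partition by acceptance: {C,E,G,P,Q,R,S,U,Y} | {A,D,X}.
Split {C,E,G,P,Q,R,S,U,Y} by δ(·,x) → {E,G,Q,S,U,Y} and {C,P,R}.
Refine {E,G,Q,S,U,Y} on symbol x: members go to different blocks, giving {G,S,Y} and {E,Q,U}.
On input x, block {G,S,Y} splits into {S,Y} and {G}.
Split {A,D,X} by δ(·,x) → {A,D} and {X}.
Split {C,P,R} by δ(·,x) → {C,R} and {P}.
Refine {E,Q,U} on symbol y: members go to different blocks, giving {E,U} and {Q}.
No further refinement is possible. Final partition (8 blocks): {S,Y} | {A,D} | {C,R} | {E,U} | {G} | {X} | {P} | {Q}.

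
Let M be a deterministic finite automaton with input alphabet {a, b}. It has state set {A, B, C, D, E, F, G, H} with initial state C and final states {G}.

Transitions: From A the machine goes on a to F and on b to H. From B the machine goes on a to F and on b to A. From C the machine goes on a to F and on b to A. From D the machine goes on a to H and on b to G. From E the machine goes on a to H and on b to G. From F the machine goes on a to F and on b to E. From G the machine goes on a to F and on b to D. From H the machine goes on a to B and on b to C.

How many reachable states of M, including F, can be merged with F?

P0 = {G} | {A,B,C,D,E,F,H}.
Split {A,B,C,D,E,F,H} by δ(·,b) → {A,B,C,F,H} and {D,E}.
Split {A,B,C,F,H} by δ(·,b) → {A,B,C,H} and {F}.
On input a, block {A,B,C,H} splits into {A,B,C} and {H}.
Split {A,B,C} by δ(·,b) → {B,C} and {A}.
Stable partition: {G} | {B,C} | {D,E} | {F} | {H} | {A} — 6 equivalence classes.
The equivalence class containing F is {F}, of size 1.

1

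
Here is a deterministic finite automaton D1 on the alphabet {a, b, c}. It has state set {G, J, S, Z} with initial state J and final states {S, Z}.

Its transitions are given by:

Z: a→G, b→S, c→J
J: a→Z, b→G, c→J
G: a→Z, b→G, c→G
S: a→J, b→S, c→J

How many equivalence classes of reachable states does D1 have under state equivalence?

Every state is reachable, so we keep all 4.
Start with accepting vs non-accepting: {S,Z} | {G,J}.
Stable partition: {S,Z} | {G,J} — 2 equivalence classes.

2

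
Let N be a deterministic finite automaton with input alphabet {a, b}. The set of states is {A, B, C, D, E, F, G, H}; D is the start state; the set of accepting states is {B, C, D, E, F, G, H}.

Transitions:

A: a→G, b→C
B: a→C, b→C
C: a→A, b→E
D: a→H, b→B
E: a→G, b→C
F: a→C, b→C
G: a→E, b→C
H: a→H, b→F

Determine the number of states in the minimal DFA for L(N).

Initial partition by acceptance: {B,C,D,E,F,G,H} | {A}.
Split {B,C,D,E,F,G,H} by δ(·,a) → {B,D,E,F,G,H} and {C}.
On input a, block {B,D,E,F,G,H} splits into {D,E,G,H} and {B,F}.
Refine {D,E,G,H} on symbol b: members go to different blocks, giving {D,H} and {E,G}.
No further refinement is possible. Final partition (5 blocks): {D,H} | {A} | {C} | {B,F} | {E,G}.

5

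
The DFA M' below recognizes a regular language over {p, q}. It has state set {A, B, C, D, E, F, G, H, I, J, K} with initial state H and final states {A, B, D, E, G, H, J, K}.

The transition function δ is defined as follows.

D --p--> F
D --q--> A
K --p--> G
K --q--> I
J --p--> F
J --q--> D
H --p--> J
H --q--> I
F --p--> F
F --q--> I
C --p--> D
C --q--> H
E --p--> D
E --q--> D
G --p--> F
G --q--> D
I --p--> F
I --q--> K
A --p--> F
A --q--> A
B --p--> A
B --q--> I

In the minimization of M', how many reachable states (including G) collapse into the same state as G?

4

Reachable states from the start: {A,D,F,G,H,I,J,K}. Unreachable: {B,C,E} — drop them.
Initial partition by acceptance: {A,D,G,H,J,K} | {F,I}.
On input p, block {A,D,G,H,J,K} splits into {A,D,G,J} and {H,K}.
Split {F,I} by δ(·,q) → {F} and {I}.
No further refinement is possible. Final partition (4 blocks): {A,D,G,J} | {F} | {H,K} | {I}.
The equivalence class containing G is {A,D,G,J}, of size 4.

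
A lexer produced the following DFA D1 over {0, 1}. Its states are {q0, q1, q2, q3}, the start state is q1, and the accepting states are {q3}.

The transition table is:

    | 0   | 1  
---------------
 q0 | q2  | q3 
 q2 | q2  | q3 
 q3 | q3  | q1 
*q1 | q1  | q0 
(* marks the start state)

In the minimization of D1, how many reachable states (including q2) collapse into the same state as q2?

2

Every state is reachable, so we keep all 4.
Initial partition by acceptance: {q3} | {q0,q1,q2}.
On input 1, block {q0,q1,q2} splits into {q0,q2} and {q1}.
The partition is now stable with 3 blocks: {q3} | {q0,q2} | {q1}.
The equivalence class containing q2 is {q0,q2}, of size 2.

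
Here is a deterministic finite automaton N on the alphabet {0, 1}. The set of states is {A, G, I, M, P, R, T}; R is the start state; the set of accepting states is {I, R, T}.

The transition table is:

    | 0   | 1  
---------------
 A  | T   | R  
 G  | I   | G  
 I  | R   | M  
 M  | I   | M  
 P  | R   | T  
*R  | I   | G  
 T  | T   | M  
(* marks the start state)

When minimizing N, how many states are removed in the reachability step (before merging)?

Starting at R and following transitions, the reachable set is {G, I, M, R}. That leaves A, P, T unreachable — 3 in total.

3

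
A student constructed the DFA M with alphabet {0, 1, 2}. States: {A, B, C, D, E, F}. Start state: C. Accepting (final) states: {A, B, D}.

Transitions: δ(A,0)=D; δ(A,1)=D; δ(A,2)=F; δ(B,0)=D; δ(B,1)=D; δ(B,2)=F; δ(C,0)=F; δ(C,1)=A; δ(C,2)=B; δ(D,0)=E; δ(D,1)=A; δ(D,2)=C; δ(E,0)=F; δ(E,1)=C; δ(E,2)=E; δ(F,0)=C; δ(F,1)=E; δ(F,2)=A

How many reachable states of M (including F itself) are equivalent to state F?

1

Every state is reachable, so we keep all 6.
Start with accepting vs non-accepting: {A,B,D} | {C,E,F}.
Split {A,B,D} by δ(·,0) → {A,B} and {D}.
Split {C,E,F} by δ(·,1) → {E,F} and {C}.
Split {E,F} by δ(·,0) → {E} and {F}.
Stable partition: {A,B} | {E} | {D} | {C} | {F} — 5 equivalence classes.
The equivalence class containing F is {F}, of size 1.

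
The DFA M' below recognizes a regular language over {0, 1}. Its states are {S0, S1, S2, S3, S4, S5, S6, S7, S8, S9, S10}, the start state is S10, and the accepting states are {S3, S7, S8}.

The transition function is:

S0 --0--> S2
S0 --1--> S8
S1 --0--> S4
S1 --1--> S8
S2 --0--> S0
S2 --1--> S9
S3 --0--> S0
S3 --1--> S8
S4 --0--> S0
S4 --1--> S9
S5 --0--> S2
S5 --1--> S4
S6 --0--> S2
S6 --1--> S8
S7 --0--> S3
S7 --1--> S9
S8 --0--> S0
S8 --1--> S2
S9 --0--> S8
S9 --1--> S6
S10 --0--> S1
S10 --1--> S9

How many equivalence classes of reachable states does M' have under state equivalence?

Reachable states from the start: {S0,S1,S2,S4,S6,S8,S9,S10}. Unreachable: {S3,S5,S7} — drop them.
Initial partition by acceptance: {S8} | {S0,S1,S2,S4,S6,S9,S10}.
On input 0, block {S0,S1,S2,S4,S6,S9,S10} splits into {S0,S1,S2,S4,S6,S10} and {S9}.
Refine {S0,S1,S2,S4,S6,S10} on symbol 1: members go to different blocks, giving {S0,S1,S6} and {S2,S4,S10}.
No further refinement is possible. Final partition (4 blocks): {S8} | {S0,S1,S6} | {S9} | {S2,S4,S10}.

4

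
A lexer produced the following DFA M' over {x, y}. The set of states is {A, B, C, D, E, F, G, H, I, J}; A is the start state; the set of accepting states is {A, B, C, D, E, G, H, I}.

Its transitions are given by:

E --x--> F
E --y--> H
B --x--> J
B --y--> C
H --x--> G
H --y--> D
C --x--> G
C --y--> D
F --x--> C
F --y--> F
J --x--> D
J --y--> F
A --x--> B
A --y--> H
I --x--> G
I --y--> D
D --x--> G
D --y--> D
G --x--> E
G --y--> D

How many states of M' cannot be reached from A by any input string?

1

Starting at A and following transitions, the reachable set is {A, B, C, D, E, F, G, H, J}. That leaves I unreachable — 1 in total.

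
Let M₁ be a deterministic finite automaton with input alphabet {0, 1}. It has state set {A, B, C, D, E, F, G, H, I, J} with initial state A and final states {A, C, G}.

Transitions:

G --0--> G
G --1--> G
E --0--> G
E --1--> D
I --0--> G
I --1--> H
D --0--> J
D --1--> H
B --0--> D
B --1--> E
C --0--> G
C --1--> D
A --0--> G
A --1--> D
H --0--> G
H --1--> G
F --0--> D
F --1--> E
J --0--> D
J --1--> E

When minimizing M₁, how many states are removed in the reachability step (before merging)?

BFS from A reaches {A, D, E, G, H, J}; the 4 state(s) B, C, F, I are never visited.

4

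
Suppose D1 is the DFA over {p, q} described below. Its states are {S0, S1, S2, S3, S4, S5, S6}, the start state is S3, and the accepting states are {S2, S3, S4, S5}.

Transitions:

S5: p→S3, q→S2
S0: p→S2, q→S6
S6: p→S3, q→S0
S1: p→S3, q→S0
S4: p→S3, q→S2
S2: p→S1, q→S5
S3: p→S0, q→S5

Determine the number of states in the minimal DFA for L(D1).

States {S4} cannot be reached from the start state, so discard them.
Start with accepting vs non-accepting: {S2,S3,S5} | {S0,S1,S6}.
On input p, block {S2,S3,S5} splits into {S2,S3} and {S5}.
Stable partition: {S2,S3} | {S0,S1,S6} | {S5} — 3 equivalence classes.

3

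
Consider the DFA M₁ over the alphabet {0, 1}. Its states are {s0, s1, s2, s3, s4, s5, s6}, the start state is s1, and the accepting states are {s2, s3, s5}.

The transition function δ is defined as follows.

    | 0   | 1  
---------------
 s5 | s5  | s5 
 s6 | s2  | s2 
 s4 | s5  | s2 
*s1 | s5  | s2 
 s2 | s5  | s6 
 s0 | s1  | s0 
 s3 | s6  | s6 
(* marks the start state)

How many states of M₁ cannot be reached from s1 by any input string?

Starting at s1 and following transitions, the reachable set is {s1, s2, s5, s6}. That leaves s0, s3, s4 unreachable — 3 in total.

3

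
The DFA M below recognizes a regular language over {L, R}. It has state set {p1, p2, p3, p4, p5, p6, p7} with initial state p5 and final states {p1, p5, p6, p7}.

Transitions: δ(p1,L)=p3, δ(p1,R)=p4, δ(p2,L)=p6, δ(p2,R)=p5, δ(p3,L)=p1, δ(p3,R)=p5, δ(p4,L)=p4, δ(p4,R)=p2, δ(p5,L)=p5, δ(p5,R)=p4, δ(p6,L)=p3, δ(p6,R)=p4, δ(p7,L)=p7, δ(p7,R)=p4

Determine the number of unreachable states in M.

BFS from p5 reaches {p1, p2, p3, p4, p5, p6}; the 1 state(s) p7 are never visited.

1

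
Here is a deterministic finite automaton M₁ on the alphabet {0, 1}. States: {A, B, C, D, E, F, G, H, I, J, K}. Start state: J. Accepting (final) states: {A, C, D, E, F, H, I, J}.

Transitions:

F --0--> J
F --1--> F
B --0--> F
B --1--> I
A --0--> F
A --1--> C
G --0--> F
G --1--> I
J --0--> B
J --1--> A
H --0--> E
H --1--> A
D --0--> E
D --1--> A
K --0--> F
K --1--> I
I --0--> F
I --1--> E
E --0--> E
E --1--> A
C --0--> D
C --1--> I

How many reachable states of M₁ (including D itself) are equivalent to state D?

3

States {G,H,K} cannot be reached from the start state, so discard them.
Start with accepting vs non-accepting: {A,C,D,E,F,I,J} | {B}.
On input 0, block {A,C,D,E,F,I,J} splits into {A,C,D,E,F,I} and {J}.
On input 0, block {A,C,D,E,F,I} splits into {A,C,D,E,I} and {F}.
Split {A,C,D,E,I} by δ(·,0) → {C,D,E} and {A,I}.
The partition is now stable with 5 blocks: {C,D,E} | {B} | {J} | {F} | {A,I}.
State D belongs to the block {C,D,E}, which has 3 states.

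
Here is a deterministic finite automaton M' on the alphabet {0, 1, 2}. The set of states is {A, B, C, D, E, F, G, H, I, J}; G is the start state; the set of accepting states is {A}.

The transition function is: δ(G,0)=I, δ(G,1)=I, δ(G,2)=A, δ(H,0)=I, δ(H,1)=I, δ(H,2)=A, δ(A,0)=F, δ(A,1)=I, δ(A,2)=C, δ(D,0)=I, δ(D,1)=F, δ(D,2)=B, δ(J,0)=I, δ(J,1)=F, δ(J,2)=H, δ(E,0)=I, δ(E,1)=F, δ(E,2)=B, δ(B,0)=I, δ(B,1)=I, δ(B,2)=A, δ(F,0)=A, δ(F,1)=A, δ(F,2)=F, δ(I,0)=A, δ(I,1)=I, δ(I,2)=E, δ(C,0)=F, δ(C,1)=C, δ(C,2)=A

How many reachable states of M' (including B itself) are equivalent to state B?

2

Reachable states from the start: {A,B,C,E,F,G,I}. Unreachable: {D,H,J} — drop them.
P0 = {A} | {B,C,E,F,G,I}.
Refine {B,C,E,F,G,I} on symbol 0: members go to different blocks, giving {B,C,E,G} and {F,I}.
On input 1, block {B,C,E,G} splits into {B,E,G} and {C}.
Split {B,E,G} by δ(·,2) → {B,G} and {E}.
On input 1, block {F,I} splits into {F} and {I}.
Stable partition: {A} | {B,G} | {F} | {C} | {E} | {I} — 6 equivalence classes.
The equivalence class containing B is {B,G}, of size 2.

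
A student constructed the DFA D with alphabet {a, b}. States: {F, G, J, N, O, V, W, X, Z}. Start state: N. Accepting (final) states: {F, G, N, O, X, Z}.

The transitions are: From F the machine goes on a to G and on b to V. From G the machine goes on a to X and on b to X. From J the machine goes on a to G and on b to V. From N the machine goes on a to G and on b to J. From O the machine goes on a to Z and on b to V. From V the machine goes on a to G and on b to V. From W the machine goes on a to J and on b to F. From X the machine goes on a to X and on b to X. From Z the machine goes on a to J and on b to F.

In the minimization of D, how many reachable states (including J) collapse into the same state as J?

2

First remove the unreachable states {F,O,W,Z}; 5 states remain.
Start with accepting vs non-accepting: {G,N,X} | {J,V}.
On input b, block {G,N,X} splits into {G,X} and {N}.
Stable partition: {G,X} | {J,V} | {N} — 3 equivalence classes.
State J belongs to the block {J,V}, which has 2 states.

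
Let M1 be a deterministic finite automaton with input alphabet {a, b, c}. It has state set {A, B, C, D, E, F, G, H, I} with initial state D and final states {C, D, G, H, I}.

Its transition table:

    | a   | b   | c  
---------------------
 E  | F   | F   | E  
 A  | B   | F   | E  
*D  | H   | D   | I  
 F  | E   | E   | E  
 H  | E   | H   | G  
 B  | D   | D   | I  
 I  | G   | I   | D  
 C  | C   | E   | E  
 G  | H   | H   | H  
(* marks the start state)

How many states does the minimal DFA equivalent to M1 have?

5

First remove the unreachable states {A,B,C}; 6 states remain.
P0 = {D,G,H,I} | {E,F}.
Split {D,G,H,I} by δ(·,a) → {D,G,I} and {H}.
Split {D,G,I} by δ(·,a) → {D,G} and {I}.
Refine {D,G} on symbol b: members go to different blocks, giving {D} and {G}.
The partition is now stable with 5 blocks: {D} | {E,F} | {H} | {I} | {G}.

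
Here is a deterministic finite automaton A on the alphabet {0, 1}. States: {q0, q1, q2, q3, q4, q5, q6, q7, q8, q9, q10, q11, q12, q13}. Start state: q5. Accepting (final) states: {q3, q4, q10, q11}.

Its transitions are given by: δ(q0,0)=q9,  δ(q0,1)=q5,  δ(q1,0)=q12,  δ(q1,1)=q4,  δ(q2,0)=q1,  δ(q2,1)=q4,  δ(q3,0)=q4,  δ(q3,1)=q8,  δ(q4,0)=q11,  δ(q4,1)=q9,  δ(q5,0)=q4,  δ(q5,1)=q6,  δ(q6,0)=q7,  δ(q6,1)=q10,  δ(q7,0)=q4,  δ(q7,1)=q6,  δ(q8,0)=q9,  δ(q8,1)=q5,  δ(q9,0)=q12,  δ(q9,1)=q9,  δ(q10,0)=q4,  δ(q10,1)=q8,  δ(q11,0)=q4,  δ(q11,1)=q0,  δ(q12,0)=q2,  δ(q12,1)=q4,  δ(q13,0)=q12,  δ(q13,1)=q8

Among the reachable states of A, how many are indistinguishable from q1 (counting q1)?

3

States {q3,q13} cannot be reached from the start state, so discard them.
P0 = {q4,q10,q11} | {q0,q1,q2,q5,q6,q7,q8,q9,q12}.
On input 0, block {q0,q1,q2,q5,q6,q7,q8,q9,q12} splits into {q0,q1,q2,q6,q8,q9,q12} and {q5,q7}.
Refine {q0,q1,q2,q6,q8,q9,q12} on symbol 0: members go to different blocks, giving {q0,q1,q2,q8,q9,q12} and {q6}.
Split {q0,q1,q2,q8,q9,q12} by δ(·,1) → {q1,q2,q12} and {q0,q8} and {q9}.
Refine {q4,q10,q11} on symbol 1: members go to different blocks, giving {q10,q11} and {q4}.
Stable partition: {q10,q11} | {q1,q2,q12} | {q5,q7} | {q6} | {q0,q8} | {q9} | {q4} — 7 equivalence classes.
The equivalence class containing q1 is {q1,q2,q12}, of size 3.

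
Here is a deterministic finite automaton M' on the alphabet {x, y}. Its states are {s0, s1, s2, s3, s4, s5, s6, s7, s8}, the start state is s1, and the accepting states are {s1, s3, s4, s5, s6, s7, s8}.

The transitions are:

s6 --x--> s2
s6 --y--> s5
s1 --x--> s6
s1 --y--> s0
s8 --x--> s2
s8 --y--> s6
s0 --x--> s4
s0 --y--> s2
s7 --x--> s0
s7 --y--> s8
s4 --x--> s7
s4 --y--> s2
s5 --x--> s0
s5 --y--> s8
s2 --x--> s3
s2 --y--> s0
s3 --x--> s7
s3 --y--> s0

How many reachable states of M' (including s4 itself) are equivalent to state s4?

3

Every state is reachable, so we keep all 9.
P0 = {s1,s3,s4,s5,s6,s7,s8} | {s0,s2}.
Split {s1,s3,s4,s5,s6,s7,s8} by δ(·,x) → {s5,s6,s7,s8} and {s1,s3,s4}.
No further refinement is possible. Final partition (3 blocks): {s5,s6,s7,s8} | {s0,s2} | {s1,s3,s4}.
State s4 belongs to the block {s1,s3,s4}, which has 3 states.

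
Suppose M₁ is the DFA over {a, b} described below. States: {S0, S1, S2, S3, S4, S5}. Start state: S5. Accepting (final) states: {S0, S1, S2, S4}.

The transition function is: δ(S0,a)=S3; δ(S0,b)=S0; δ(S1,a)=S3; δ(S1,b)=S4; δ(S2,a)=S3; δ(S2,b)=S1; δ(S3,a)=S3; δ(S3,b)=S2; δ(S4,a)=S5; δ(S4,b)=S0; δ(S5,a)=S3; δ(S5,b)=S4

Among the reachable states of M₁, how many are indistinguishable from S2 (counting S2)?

All states are reachable from the start state.
Start with accepting vs non-accepting: {S0,S1,S2,S4} | {S3,S5}.
No further refinement is possible. Final partition (2 blocks): {S0,S1,S2,S4} | {S3,S5}.
State S2 belongs to the block {S0,S1,S2,S4}, which has 4 states.

4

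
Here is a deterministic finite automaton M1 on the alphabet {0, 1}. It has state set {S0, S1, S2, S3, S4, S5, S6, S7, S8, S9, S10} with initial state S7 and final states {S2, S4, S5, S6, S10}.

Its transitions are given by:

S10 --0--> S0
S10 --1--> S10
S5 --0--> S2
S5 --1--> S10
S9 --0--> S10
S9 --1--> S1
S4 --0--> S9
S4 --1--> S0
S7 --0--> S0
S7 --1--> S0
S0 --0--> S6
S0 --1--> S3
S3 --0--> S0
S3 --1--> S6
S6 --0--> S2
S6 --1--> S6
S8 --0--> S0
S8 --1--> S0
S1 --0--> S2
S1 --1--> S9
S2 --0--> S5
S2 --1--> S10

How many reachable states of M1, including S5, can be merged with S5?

Reachable states from the start: {S0,S2,S3,S5,S6,S7,S10}. Unreachable: {S1,S4,S8,S9} — drop them.
Start with accepting vs non-accepting: {S2,S5,S6,S10} | {S0,S3,S7}.
Split {S2,S5,S6,S10} by δ(·,0) → {S2,S5,S6} and {S10}.
Refine {S2,S5,S6} on symbol 1: members go to different blocks, giving {S2,S5} and {S6}.
Refine {S0,S3,S7} on symbol 0: members go to different blocks, giving {S3,S7} and {S0}.
On input 1, block {S3,S7} splits into {S3} and {S7}.
Stable partition: {S2,S5} | {S3} | {S10} | {S6} | {S0} | {S7} — 6 equivalence classes.
State S5 belongs to the block {S2,S5}, which has 2 states.

2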